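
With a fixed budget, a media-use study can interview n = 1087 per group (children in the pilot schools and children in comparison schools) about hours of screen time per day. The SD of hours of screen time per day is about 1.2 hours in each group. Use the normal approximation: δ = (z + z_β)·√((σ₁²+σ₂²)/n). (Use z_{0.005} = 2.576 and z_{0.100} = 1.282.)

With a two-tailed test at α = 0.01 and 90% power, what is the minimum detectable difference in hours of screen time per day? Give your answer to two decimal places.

δ = (z_{α/2} + z_β) · √((σ₁²+σ₂²)/n)
  = (2.576 + 1.282) · √(2.88/1087)
  = 3.858 · √0.00265
  = 3.858 · 0.0515
  = 0.1986

Minimum detectable difference ≈ 0.20 hours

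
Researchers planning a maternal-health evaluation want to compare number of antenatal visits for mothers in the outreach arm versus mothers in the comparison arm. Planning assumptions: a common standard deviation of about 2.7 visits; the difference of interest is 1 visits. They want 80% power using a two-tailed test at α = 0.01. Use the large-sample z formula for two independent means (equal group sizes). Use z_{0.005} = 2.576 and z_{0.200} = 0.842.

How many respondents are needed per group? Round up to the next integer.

n = (z_{α/2} + z_β)² · (σ₁² + σ₂²) / δ²
  = (2.576 + 0.842)² · (2·2.7² = 14.58) / 1²
  = 11.6827 · 14.58 / 1
  = 170.33
Round up → n = 171 per group.

n = 171 per group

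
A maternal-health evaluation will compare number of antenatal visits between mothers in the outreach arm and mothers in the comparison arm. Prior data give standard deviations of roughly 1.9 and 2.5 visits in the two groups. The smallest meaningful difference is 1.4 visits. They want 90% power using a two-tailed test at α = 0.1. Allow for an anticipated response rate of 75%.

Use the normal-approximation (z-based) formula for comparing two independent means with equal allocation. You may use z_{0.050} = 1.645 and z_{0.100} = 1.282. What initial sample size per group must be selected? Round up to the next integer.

n = 58 per group

n = (z_{α/2} + z_β)² · (σ₁² + σ₂²) / δ²
  = (1.645 + 1.282)² · (1.9² + 2.5² = 9.86) / 1.4²
  = 8.5673 · 9.86 / 1.96
  = 43.10
Adjust for 75% response: 43.10 / 0.75 = 57.47.
Round up → n = 58 per group.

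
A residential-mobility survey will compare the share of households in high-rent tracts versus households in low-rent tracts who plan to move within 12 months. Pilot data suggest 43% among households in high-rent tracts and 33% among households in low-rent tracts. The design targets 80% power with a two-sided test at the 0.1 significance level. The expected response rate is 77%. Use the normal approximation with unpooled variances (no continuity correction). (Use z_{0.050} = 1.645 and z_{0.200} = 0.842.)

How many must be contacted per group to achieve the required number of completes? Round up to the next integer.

n = (z_{α/2} + z_β)² · [p₁(1−p₁) + p₂(1−p₂)] / (p₁ − p₂)²
  = (1.645 + 0.842)² · (0.43·0.57 + 0.33·0.67) / (0.10)²
  = (2.487)² · (0.2451 + 0.2211) / 0.0100
  = 6.1852 · 0.4662 / 0.0100
  = 288.35
Adjust for 77% response: 288.35 / 0.77 = 374.48.
Round up → n = 375 per group.

n = 375 per group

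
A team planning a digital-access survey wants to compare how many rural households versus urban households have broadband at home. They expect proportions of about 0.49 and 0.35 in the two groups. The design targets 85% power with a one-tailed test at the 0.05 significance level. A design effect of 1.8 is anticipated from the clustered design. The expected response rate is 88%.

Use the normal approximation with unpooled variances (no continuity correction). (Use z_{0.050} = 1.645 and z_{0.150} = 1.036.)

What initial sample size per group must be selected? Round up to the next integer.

n = 359 per group

n = (z_α + z_β)² · [p₁(1−p₁) + p₂(1−p₂)] / (p₁ − p₂)²
  = (1.645 + 1.036)² · (0.49·0.51 + 0.35·0.65) / (0.14)²
  = (2.681)² · (0.2499 + 0.2275) / 0.0196
  = 7.1878 · 0.4774 / 0.0196
  = 175.07
Design effect: 1.8 × 175.07 = 315.13.
Adjust for 88% response: 315.13 / 0.88 = 358.10.
Round up → n = 359 per group.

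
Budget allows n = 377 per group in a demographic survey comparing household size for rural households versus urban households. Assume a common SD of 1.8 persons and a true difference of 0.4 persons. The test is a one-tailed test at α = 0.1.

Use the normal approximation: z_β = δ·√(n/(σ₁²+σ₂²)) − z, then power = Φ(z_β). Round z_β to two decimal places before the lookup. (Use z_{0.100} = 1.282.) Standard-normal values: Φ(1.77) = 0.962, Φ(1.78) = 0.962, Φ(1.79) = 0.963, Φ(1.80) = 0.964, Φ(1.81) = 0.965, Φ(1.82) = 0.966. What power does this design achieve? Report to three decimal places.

z_β = δ·√(n/(σ₁²+σ₂²)) − z_α
    = 0.4 · √(377/6.48) − 1.282
    = 0.4 · 7.62752 − 1.282
    = 3.0510 − 1.282 = 1.7690 → 1.77
Power = Φ(1.77) = 0.962.

Power ≈ 0.962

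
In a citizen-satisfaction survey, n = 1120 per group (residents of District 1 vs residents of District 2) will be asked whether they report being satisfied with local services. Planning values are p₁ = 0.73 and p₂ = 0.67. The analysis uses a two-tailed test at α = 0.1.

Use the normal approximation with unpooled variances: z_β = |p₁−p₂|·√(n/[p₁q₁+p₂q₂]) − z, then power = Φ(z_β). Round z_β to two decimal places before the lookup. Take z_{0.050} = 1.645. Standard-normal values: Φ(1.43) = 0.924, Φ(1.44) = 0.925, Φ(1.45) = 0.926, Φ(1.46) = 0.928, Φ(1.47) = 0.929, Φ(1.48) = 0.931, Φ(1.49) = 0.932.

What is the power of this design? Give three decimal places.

z_β = |p₁−p₂|·√(n/[p₁q₁+p₂q₂]) − z_{α/2}
    = 0.06 · √(1120/0.4182) − 1.645
    = 0.06 · 51.7508 − 1.645
    = 3.1050 − 1.645 = 1.4600 → 1.46
Power = Φ(1.46) = 0.928.

Power ≈ 0.928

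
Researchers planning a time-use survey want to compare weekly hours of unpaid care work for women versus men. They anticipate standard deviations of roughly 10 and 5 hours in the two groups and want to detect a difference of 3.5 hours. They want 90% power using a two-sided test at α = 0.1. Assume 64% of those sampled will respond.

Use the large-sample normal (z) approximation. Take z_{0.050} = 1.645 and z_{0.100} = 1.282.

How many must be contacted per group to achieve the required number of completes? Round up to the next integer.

n = (z_{α/2} + z_β)² · (σ₁² + σ₂²) / δ²
  = (1.645 + 1.282)² · (10² + 5² = 125) / 3.5²
  = 8.5673 · 125 / 12.25
  = 87.42
Adjust for 64% response: 87.42 / 0.64 = 136.60.
Round up → n = 137 per group.

n = 137 per group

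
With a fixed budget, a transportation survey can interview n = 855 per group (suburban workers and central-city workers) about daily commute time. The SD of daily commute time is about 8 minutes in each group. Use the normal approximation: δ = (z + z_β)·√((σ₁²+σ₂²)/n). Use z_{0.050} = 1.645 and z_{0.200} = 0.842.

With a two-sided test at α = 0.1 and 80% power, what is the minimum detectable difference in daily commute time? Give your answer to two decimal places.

Minimum detectable difference ≈ 0.96 minutes

δ = (z_{α/2} + z_β) · √((σ₁²+σ₂²)/n)
  = (1.645 + 0.842) · √(128/855)
  = 2.487 · √0.14971
  = 2.487 · 0.3869
  = 0.9623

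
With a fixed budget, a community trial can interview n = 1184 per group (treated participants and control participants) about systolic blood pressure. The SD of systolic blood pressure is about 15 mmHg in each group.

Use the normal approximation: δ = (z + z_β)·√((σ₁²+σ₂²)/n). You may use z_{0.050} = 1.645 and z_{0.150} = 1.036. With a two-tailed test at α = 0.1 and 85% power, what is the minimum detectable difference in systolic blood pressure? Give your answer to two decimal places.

Minimum detectable difference ≈ 1.65 mmHg

δ = (z_{α/2} + z_β) · √((σ₁²+σ₂²)/n)
  = (1.645 + 1.036) · √(450/1184)
  = 2.681 · √0.38007
  = 2.681 · 0.6165
  = 1.6528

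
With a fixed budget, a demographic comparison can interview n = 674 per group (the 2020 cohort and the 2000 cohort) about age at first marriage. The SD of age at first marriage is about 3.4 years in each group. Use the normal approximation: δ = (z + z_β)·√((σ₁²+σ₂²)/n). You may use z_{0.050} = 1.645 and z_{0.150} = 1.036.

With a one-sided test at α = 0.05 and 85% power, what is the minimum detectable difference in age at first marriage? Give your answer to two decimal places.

Minimum detectable difference ≈ 0.50 years

δ = (z_α + z_β) · √((σ₁²+σ₂²)/n)
  = (1.645 + 1.036) · √(23.12/674)
  = 2.681 · √0.0343
  = 2.681 · 0.1852
  = 0.4965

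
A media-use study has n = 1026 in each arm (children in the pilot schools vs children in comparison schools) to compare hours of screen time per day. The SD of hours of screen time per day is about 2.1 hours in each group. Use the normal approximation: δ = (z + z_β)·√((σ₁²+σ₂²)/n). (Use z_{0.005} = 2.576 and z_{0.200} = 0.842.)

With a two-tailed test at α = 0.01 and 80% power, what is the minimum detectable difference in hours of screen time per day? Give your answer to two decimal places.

δ = (z_{α/2} + z_β) · √((σ₁²+σ₂²)/n)
  = (2.576 + 0.842) · √(8.82/1026)
  = 3.418 · √0.0086
  = 3.418 · 0.0927
  = 0.3169

Minimum detectable difference ≈ 0.32 hours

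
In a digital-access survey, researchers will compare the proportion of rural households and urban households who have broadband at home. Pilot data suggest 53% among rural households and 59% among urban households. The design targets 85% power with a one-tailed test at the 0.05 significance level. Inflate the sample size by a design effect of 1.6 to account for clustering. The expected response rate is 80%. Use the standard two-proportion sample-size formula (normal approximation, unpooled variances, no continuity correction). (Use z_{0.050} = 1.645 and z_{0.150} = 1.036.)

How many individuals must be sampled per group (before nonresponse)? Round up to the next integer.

n = 1961 per group

n = (z_α + z_β)² · [p₁(1−p₁) + p₂(1−p₂)] / (p₁ − p₂)²
  = (1.645 + 1.036)² · (0.53·0.47 + 0.59·0.41) / (-0.06)²
  = (2.681)² · (0.2491 + 0.2419) / 0.0036
  = 7.1878 · 0.4910 / 0.0036
  = 980.33
Design effect: 1.6 × 980.33 = 1568.53.
Adjust for 80% response: 1568.53 / 0.80 = 1960.66.
Round up → n = 1961 per group.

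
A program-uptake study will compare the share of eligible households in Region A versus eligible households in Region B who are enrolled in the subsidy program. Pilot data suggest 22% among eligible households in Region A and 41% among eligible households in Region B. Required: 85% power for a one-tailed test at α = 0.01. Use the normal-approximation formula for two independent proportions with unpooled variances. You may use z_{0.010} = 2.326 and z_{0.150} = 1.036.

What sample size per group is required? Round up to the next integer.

n = (z_α + z_β)² · [p₁(1−p₁) + p₂(1−p₂)] / (p₁ − p₂)²
  = (2.326 + 1.036)² · (0.22·0.78 + 0.41·0.59) / (-0.19)²
  = (3.362)² · (0.1716 + 0.2419) / 0.0361
  = 11.3030 · 0.4135 / 0.0361
  = 129.47
Round up → n = 130 per group.

n = 130 per group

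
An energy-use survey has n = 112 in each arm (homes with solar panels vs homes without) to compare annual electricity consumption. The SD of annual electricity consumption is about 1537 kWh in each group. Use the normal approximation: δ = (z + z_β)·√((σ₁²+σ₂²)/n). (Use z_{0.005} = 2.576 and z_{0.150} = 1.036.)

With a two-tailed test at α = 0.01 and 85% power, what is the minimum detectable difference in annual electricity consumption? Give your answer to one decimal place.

δ = (z_{α/2} + z_β) · √((σ₁²+σ₂²)/n)
  = (2.576 + 1.036) · √(4724738/112)
  = 3.612 · √42185.2
  = 3.612 · 205.3903
  = 741.8696

Minimum detectable difference ≈ 741.9 kWh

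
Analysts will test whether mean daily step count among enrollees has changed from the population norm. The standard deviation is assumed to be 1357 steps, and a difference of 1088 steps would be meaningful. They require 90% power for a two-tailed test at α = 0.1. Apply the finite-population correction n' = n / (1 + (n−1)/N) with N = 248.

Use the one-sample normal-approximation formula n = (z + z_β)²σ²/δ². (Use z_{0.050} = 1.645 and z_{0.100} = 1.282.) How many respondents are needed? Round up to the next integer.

n = (z_{α/2} + z_β)² · σ² / δ²
  = (1.645 + 1.282)² · 1357² / 1088²
  = 8.5673 · 1841449 / 1183744
  = 13.33
Finite-population correction (N = 248): 13.33 / (1 + (13.33 − 1)/248) = 12.70.
Round up → n = 13.

n = 13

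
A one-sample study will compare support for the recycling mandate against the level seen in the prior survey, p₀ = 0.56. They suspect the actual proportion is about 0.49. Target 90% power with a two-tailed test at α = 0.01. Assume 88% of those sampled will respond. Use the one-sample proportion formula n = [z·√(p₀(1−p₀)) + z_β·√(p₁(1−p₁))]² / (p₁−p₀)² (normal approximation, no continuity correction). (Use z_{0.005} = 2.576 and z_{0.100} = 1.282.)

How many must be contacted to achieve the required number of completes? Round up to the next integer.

n = [z_{α/2}·√(p₀q₀) + z_β·√(p₁q₁)]² / (p₁ − p₀)²
  = [2.576·√(0.56·0.44) + 1.282·√(0.49·0.51)]² / (-0.07)²
  = [2.576·0.4964 + 1.282·0.4999]² / 0.0049
  = [1.9196]² / 0.0049
  = 751.99
Adjust for 88% response: 751.99 / 0.88 = 854.53.
Round up → n = 855.

n = 855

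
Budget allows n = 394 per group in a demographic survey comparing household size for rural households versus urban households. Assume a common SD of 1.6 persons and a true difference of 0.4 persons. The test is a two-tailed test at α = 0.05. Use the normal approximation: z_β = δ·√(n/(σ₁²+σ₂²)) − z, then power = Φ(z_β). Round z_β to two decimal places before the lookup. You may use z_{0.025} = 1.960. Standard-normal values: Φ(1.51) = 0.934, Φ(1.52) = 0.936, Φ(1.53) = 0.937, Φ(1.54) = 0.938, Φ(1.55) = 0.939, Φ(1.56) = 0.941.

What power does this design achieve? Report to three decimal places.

z_β = δ·√(n/(σ₁²+σ₂²)) − z_{α/2}
    = 0.4 · √(394/5.12) − 1.960
    = 0.4 · 8.77229 − 1.960
    = 3.5089 − 1.960 = 1.5489 → 1.55
Power = Φ(1.55) = 0.939.

Power ≈ 0.939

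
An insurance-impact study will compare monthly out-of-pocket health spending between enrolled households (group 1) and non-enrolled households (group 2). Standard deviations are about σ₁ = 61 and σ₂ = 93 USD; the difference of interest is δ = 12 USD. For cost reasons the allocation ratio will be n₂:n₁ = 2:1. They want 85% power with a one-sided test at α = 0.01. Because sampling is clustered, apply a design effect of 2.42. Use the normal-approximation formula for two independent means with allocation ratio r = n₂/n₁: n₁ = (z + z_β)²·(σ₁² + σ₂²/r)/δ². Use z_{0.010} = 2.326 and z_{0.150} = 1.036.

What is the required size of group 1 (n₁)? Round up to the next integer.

n₁ = (z_α + z_β)² · (σ₁² + σ₂²/r) / δ²
   = (2.326 + 1.036)² · (61² + 93²/2) / 12²
   = 11.3030 · (3721 + 4324.5) / 144
   = 11.3030 · 8045.5 / 144
   = 631.52
Design effect: 2.42 × 631.52 = 1528.27.
Round up → n₁ = 1529; n₂ = r·n₁ = 2 × 1529 = 3058.

n₁ = 1529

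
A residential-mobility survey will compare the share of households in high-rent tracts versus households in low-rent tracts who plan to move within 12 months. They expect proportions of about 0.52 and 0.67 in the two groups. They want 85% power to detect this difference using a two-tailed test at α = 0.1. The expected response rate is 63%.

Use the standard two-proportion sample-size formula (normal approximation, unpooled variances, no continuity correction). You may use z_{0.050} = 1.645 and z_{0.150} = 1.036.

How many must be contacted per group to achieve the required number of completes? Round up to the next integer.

n = (z_{α/2} + z_β)² · [p₁(1−p₁) + p₂(1−p₂)] / (p₁ − p₂)²
  = (1.645 + 1.036)² · (0.52·0.48 + 0.67·0.33) / (-0.15)²
  = (2.681)² · (0.2496 + 0.2211) / 0.0225
  = 7.1878 · 0.4707 / 0.0225
  = 150.37
Adjust for 63% response: 150.37 / 0.63 = 238.68.
Round up → n = 239 per group.

n = 239 per group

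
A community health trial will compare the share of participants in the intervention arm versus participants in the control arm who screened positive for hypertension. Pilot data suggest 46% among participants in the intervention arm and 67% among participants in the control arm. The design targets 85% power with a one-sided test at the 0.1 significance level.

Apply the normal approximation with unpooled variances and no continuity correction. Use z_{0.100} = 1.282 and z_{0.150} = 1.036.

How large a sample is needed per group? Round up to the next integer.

n = (z_α + z_β)² · [p₁(1−p₁) + p₂(1−p₂)] / (p₁ − p₂)²
  = (1.282 + 1.036)² · (0.46·0.54 + 0.67·0.33) / (-0.21)²
  = (2.318)² · (0.2484 + 0.2211) / 0.0441
  = 5.3731 · 0.4695 / 0.0441
  = 57.20
Round up → n = 58 per group.

n = 58 per group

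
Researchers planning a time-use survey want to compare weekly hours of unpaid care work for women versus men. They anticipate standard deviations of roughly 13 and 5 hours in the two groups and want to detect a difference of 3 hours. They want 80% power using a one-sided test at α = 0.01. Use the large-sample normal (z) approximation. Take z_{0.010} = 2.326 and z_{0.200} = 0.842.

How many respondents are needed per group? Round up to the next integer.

n = 217 per group

n = (z_α + z_β)² · (σ₁² + σ₂²) / δ²
  = (2.326 + 0.842)² · (13² + 5² = 194) / 3²
  = 10.0362 · 194 / 9
  = 216.34
Round up → n = 217 per group.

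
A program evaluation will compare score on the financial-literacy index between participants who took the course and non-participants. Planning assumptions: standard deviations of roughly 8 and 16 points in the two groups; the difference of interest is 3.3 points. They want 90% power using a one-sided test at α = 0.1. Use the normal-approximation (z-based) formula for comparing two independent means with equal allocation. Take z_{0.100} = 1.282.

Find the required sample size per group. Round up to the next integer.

n = (z_α + z_β)² · (σ₁² + σ₂²) / δ²
  = (1.282 + 1.282)² · (8² + 16² = 320) / 3.3²
  = 6.5741 · 320 / 10.89
  = 193.18
Round up → n = 194 per group.

n = 194 per group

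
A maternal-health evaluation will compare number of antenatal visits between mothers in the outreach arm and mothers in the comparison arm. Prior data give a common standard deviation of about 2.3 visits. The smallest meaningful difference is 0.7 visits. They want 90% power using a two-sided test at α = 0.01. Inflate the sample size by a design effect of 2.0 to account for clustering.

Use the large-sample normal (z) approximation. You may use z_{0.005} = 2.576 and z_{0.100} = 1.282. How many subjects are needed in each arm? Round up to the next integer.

n = (z_{α/2} + z_β)² · (σ₁² + σ₂²) / δ²
  = (2.576 + 1.282)² · (2·2.3² = 10.58) / 0.7²
  = 14.8842 · 10.58 / 0.49
  = 321.38
Design effect: 2.0 × 321.38 = 642.75.
Round up → n = 643 per group.

n = 643 per group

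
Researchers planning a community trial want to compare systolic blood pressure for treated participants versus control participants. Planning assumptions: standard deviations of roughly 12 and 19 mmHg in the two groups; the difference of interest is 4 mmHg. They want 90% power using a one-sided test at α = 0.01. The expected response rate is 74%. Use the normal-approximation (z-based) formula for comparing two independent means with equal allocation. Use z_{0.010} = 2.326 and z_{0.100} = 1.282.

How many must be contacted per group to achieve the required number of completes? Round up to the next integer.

n = 556 per group

n = (z_α + z_β)² · (σ₁² + σ₂²) / δ²
  = (2.326 + 1.282)² · (12² + 19² = 505) / 4²
  = 13.0177 · 505 / 16
  = 410.87
Adjust for 74% response: 410.87 / 0.74 = 555.23.
Round up → n = 556 per group.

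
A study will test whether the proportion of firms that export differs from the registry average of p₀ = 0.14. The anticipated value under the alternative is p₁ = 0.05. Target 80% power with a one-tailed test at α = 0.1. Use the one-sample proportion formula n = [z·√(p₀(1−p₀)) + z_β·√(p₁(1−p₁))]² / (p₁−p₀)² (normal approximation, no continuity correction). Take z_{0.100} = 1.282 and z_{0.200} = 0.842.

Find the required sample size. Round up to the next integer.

n = 49

n = [z_α·√(p₀q₀) + z_β·√(p₁q₁)]² / (p₁ − p₀)²
  = [1.282·√(0.14·0.86) + 0.842·√(0.05·0.95)]² / (-0.09)²
  = [1.282·0.3470 + 0.842·0.2179]² / 0.0081
  = [0.6283]² / 0.0081
  = 48.74
Round up → n = 49.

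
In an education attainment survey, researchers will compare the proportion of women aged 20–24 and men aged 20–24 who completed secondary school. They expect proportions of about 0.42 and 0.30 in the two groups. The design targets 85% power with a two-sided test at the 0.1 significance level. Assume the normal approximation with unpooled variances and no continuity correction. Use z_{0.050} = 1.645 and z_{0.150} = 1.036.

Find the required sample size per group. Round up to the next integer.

n = (z_{α/2} + z_β)² · [p₁(1−p₁) + p₂(1−p₂)] / (p₁ − p₂)²
  = (1.645 + 1.036)² · (0.42·0.58 + 0.30·0.70) / (0.12)²
  = (2.681)² · (0.2436 + 0.2100) / 0.0144
  = 7.1878 · 0.4536 / 0.0144
  = 226.41
Round up → n = 227 per group.

n = 227 per group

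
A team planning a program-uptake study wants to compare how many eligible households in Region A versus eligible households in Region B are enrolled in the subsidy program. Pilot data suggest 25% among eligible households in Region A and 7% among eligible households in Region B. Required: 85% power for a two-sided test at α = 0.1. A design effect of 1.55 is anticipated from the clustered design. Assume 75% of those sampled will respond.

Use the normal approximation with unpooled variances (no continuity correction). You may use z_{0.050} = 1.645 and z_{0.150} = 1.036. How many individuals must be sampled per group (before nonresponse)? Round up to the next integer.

n = 116 per group

n = (z_{α/2} + z_β)² · [p₁(1−p₁) + p₂(1−p₂)] / (p₁ − p₂)²
  = (1.645 + 1.036)² · (0.25·0.75 + 0.07·0.93) / (0.18)²
  = (2.681)² · (0.1875 + 0.0651) / 0.0324
  = 7.1878 · 0.2526 / 0.0324
  = 56.04
Design effect: 1.55 × 56.04 = 86.86.
Adjust for 75% response: 86.86 / 0.75 = 115.81.
Round up → n = 116 per group.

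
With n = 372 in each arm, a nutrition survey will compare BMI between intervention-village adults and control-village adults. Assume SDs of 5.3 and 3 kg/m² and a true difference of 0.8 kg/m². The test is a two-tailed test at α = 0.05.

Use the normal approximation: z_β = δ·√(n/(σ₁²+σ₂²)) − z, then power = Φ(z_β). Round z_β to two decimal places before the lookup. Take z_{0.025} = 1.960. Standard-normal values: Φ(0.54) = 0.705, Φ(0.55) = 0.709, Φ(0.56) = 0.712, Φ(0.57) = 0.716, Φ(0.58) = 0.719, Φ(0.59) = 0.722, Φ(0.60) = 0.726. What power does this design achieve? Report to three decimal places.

z_β = δ·√(n/(σ₁²+σ₂²)) − z_{α/2}
    = 0.8 · √(372/37.09) − 1.960
    = 0.8 · 3.16696 − 1.960
    = 2.5336 − 1.960 = 0.5736 → 0.57
Power = Φ(0.57) = 0.716.

Power ≈ 0.716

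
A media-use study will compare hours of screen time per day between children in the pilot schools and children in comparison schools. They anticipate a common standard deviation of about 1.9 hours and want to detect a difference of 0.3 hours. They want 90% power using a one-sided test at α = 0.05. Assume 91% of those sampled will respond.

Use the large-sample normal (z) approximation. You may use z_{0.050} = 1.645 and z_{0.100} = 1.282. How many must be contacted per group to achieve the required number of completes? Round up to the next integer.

n = 756 per group

n = (z_α + z_β)² · (σ₁² + σ₂²) / δ²
  = (1.645 + 1.282)² · (2·1.9² = 7.22) / 0.3²
  = 8.5673 · 7.22 / 0.09
  = 687.29
Adjust for 91% response: 687.29 / 0.91 = 755.26.
Round up → n = 756 per group.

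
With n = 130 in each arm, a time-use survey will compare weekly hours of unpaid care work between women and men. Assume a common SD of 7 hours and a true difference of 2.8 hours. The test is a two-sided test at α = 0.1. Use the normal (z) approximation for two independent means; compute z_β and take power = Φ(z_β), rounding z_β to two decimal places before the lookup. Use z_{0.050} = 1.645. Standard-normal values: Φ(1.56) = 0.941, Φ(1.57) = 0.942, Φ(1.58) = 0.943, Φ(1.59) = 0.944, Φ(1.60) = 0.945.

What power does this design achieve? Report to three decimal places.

z_β = δ·√(n/(σ₁²+σ₂²)) − z_{α/2}
    = 2.8 · √(130/98) − 1.645
    = 2.8 · 1.15175 − 1.645
    = 3.2249 − 1.645 = 1.5799 → 1.58
Power = Φ(1.58) = 0.943.

Power ≈ 0.943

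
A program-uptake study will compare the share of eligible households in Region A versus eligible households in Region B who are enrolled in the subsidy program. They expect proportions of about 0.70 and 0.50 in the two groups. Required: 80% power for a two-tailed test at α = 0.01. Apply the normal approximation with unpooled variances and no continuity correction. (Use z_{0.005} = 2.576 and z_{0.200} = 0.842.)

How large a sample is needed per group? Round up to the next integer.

n = 135 per group

n = (z_{α/2} + z_β)² · [p₁(1−p₁) + p₂(1−p₂)] / (p₁ − p₂)²
  = (2.576 + 0.842)² · (0.70·0.30 + 0.50·0.50) / (0.20)²
  = (3.418)² · (0.2100 + 0.2500) / 0.0400
  = 11.6827 · 0.4600 / 0.0400
  = 134.35
Round up → n = 135 per group.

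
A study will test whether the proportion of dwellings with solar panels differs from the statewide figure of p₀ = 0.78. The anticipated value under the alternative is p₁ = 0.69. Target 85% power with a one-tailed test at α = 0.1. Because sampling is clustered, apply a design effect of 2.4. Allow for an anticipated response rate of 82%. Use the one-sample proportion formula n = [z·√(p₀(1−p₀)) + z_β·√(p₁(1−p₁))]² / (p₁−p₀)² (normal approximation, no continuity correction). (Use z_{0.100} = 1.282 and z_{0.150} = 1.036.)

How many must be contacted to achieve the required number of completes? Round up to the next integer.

n = [z_α·√(p₀q₀) + z_β·√(p₁q₁)]² / (p₁ − p₀)²
  = [1.282·√(0.78·0.22) + 1.036·√(0.69·0.31)]² / (-0.09)²
  = [1.282·0.4142 + 1.036·0.4625]² / 0.0081
  = [1.0102]² / 0.0081
  = 125.99
Design effect: 2.4 × 125.99 = 302.38.
Adjust for 82% response: 302.38 / 0.82 = 368.75.
Round up → n = 369.

n = 369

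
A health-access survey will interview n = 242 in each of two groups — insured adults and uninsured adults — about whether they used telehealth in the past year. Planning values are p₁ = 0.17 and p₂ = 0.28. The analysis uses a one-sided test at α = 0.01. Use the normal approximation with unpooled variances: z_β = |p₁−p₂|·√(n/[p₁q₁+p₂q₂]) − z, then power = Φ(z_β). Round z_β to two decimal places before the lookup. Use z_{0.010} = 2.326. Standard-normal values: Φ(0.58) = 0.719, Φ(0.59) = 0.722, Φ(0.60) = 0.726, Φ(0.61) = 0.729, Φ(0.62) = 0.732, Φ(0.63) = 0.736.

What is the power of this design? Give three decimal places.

Power ≈ 0.726

z_β = |p₁−p₂|·√(n/[p₁q₁+p₂q₂]) − z_α
    = 0.11 · √(242/0.3427) − 2.326
    = 0.11 · 26.5736 − 2.326
    = 2.9231 − 2.326 = 0.5971 → 0.60
Power = Φ(0.60) = 0.726.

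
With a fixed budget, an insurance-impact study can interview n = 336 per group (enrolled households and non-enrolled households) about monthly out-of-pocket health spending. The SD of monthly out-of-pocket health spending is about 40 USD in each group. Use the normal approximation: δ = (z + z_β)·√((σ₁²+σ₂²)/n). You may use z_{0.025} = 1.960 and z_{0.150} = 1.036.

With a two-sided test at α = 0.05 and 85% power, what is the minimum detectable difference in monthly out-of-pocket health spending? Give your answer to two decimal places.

δ = (z_{α/2} + z_β) · √((σ₁²+σ₂²)/n)
  = (1.960 + 1.036) · √(3200/336)
  = 2.996 · √9.5238
  = 2.996 · 3.0861
  = 9.2459

Minimum detectable difference ≈ 9.25 USD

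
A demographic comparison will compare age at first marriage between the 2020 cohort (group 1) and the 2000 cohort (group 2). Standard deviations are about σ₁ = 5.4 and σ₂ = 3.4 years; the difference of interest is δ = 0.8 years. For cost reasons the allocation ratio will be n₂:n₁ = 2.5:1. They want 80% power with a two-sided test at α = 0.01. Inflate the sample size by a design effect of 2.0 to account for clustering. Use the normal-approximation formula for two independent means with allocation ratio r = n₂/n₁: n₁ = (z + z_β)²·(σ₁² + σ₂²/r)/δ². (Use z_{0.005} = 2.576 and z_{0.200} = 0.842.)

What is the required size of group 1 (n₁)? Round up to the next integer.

n₁ = (z_{α/2} + z_β)² · (σ₁² + σ₂²/r) / δ²
   = (2.576 + 0.842)² · (5.4² + 3.4²/2.5) / 0.8²
   = 11.6827 · (29.16 + 4.624) / 0.64
   = 11.6827 · 33.784 / 0.64
   = 616.70
Design effect: 2.0 × 616.70 = 1233.40.
Round up → n₁ = 1234; n₂ = r·n₁ = 2.5 × 1234 = 3085.

n₁ = 1234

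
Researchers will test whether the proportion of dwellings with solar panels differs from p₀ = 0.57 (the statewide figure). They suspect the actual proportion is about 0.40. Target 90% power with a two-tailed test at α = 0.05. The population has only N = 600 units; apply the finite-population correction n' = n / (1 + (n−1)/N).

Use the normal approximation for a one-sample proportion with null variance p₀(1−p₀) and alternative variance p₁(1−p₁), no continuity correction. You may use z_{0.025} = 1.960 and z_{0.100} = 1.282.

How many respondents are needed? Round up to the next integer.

n = 78

n = [z_{α/2}·√(p₀q₀) + z_β·√(p₁q₁)]² / (p₁ − p₀)²
  = [1.960·√(0.57·0.43) + 1.282·√(0.40·0.60)]² / (-0.17)²
  = [1.960·0.4951 + 1.282·0.4899]² / 0.0289
  = [1.5984]² / 0.0289
  = 88.40
Finite-population correction (N = 600): 88.40 / (1 + (88.40 − 1)/600) = 77.16.
Round up → n = 78.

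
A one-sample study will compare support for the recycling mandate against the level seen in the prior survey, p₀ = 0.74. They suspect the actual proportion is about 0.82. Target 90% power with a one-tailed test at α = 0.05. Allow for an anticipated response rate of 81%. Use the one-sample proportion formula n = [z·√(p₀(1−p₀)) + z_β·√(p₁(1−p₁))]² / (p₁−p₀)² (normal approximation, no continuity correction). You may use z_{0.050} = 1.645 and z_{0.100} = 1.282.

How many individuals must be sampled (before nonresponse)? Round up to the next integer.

n = 285

n = [z_α·√(p₀q₀) + z_β·√(p₁q₁)]² / (p₁ − p₀)²
  = [1.645·√(0.74·0.26) + 1.282·√(0.82·0.18)]² / (0.08)²
  = [1.645·0.4386 + 1.282·0.3842]² / 0.0064
  = [1.2141]² / 0.0064
  = 230.31
Adjust for 81% response: 230.31 / 0.81 = 284.34.
Round up → n = 285.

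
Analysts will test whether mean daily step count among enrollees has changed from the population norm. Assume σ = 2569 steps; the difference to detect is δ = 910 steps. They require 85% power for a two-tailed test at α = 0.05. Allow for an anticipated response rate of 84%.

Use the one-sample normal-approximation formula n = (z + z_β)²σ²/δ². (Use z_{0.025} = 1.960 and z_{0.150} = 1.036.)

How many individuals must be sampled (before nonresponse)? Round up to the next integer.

n = (z_{α/2} + z_β)² · σ² / δ²
  = (1.960 + 1.036)² · 2569² / 910²
  = 8.9760 · 6599761 / 828100
  = 71.54
Adjust for 84% response: 71.54 / 0.84 = 85.16.
Round up → n = 86.

n = 86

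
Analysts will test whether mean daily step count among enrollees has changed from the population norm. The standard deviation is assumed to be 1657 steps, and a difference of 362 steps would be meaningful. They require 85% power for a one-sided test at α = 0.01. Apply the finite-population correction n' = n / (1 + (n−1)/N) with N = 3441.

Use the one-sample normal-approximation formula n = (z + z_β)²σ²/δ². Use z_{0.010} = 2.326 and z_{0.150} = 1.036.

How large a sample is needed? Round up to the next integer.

n = 222

n = (z_α + z_β)² · σ² / δ²
  = (2.326 + 1.036)² · 1657² / 362²
  = 11.3030 · 2745649 / 131044
  = 236.82
Finite-population correction (N = 3441): 236.82 / (1 + (236.82 − 1)/3441) = 221.63.
Round up → n = 222.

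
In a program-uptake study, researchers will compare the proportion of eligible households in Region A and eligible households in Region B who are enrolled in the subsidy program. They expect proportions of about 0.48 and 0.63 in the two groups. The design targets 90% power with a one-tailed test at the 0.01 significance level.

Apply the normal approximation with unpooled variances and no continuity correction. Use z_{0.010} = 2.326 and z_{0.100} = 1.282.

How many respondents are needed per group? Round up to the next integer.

n = (z_α + z_β)² · [p₁(1−p₁) + p₂(1−p₂)] / (p₁ − p₂)²
  = (2.326 + 1.282)² · (0.48·0.52 + 0.63·0.37) / (-0.15)²
  = (3.608)² · (0.2496 + 0.2331) / 0.0225
  = 13.0177 · 0.4827 / 0.0225
  = 279.27
Round up → n = 280 per group.

n = 280 per group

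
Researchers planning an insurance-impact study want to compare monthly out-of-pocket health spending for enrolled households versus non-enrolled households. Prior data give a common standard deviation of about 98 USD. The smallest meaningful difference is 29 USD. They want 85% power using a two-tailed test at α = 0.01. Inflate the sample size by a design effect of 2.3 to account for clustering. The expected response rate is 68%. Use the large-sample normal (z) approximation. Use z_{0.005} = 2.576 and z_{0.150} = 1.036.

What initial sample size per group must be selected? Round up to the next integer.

n = (z_{α/2} + z_β)² · (σ₁² + σ₂²) / δ²
  = (2.576 + 1.036)² · (2·98² = 19208) / 29²
  = 13.0465 · 19208 / 841
  = 297.98
Design effect: 2.3 × 297.98 = 685.35.
Adjust for 68% response: 685.35 / 0.68 = 1007.86.
Round up → n = 1008 per group.

n = 1008 per group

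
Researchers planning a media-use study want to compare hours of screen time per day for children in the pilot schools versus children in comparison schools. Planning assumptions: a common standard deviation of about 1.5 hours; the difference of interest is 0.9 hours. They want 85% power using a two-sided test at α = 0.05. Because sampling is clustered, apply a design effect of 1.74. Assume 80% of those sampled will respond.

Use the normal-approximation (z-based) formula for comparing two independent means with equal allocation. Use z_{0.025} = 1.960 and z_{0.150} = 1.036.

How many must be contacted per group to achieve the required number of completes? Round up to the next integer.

n = 109 per group

n = (z_{α/2} + z_β)² · (σ₁² + σ₂²) / δ²
  = (1.960 + 1.036)² · (2·1.5² = 4.5) / 0.9²
  = 8.9760 · 4.5 / 0.81
  = 49.87
Design effect: 1.74 × 49.87 = 86.77.
Adjust for 80% response: 86.77 / 0.80 = 108.46.
Round up → n = 109 per group.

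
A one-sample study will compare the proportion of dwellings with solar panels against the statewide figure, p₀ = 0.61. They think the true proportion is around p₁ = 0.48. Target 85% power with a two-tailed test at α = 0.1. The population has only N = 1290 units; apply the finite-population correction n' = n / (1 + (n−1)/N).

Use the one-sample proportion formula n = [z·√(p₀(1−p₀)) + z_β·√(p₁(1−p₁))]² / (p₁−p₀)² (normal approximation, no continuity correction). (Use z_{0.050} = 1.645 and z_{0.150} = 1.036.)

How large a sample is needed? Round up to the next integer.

n = 96

n = [z_{α/2}·√(p₀q₀) + z_β·√(p₁q₁)]² / (p₁ − p₀)²
  = [1.645·√(0.61·0.39) + 1.036·√(0.48·0.52)]² / (-0.13)²
  = [1.645·0.4877 + 1.036·0.4996]² / 0.0169
  = [1.3199]² / 0.0169
  = 103.09
Finite-population correction (N = 1290): 103.09 / (1 + (103.09 − 1)/1290) = 95.53.
Round up → n = 96.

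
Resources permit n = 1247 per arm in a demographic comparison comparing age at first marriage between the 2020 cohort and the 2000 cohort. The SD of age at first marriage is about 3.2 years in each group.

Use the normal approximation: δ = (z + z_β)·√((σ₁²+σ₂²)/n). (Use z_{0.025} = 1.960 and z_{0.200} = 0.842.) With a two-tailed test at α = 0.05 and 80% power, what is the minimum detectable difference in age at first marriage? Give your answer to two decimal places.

δ = (z_{α/2} + z_β) · √((σ₁²+σ₂²)/n)
  = (1.960 + 0.842) · √(20.48/1247)
  = 2.802 · √0.01642
  = 2.802 · 0.1282
  = 0.3591

Minimum detectable difference ≈ 0.36 years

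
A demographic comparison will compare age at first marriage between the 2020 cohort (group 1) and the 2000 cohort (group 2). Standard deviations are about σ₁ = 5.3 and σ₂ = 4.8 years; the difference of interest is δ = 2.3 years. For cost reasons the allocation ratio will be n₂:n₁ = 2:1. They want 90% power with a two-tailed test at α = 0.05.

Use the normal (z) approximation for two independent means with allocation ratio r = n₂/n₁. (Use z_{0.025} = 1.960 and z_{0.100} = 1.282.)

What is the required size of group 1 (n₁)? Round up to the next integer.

n₁ = 79

n₁ = (z_{α/2} + z_β)² · (σ₁² + σ₂²/r) / δ²
   = (1.960 + 1.282)² · (5.3² + 4.8²/2) / 2.3²
   = 10.5106 · (28.09 + 11.52) / 5.29
   = 10.5106 · 39.61 / 5.29
   = 78.70
Round up → n₁ = 79; n₂ = r·n₁ = 2 × 79 = 158.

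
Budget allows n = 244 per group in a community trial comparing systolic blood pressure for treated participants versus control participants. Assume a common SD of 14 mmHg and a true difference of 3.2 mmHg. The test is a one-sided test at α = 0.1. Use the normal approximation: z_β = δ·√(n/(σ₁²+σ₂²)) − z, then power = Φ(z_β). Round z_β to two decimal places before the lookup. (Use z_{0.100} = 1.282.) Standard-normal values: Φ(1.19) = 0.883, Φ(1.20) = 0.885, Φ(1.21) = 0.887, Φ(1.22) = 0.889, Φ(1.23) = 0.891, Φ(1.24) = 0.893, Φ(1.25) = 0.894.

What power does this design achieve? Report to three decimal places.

Power ≈ 0.893

z_β = δ·√(n/(σ₁²+σ₂²)) − z_α
    = 3.2 · √(244/392) − 1.282
    = 3.2 · 0.78895 − 1.282
    = 2.5247 − 1.282 = 1.2427 → 1.24
Power = Φ(1.24) = 0.893.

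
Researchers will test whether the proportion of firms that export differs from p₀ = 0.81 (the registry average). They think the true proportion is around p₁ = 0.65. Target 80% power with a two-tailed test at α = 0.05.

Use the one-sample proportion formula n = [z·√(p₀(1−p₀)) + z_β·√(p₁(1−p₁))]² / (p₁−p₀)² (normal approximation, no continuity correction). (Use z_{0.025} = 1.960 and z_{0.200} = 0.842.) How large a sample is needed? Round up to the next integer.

n = [z_{α/2}·√(p₀q₀) + z_β·√(p₁q₁)]² / (p₁ − p₀)²
  = [1.960·√(0.81·0.19) + 0.842·√(0.65·0.35)]² / (-0.16)²
  = [1.960·0.3923 + 0.842·0.4770]² / 0.0256
  = [1.1705]² / 0.0256
  = 53.52
Round up → n = 54.

n = 54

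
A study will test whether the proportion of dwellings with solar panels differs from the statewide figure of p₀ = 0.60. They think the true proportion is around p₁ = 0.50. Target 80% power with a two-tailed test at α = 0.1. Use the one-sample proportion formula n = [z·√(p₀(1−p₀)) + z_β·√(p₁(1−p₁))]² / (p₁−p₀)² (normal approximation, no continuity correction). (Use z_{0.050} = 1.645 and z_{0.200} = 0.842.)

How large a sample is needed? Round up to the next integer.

n = [z_{α/2}·√(p₀q₀) + z_β·√(p₁q₁)]² / (p₁ − p₀)²
  = [1.645·√(0.60·0.40) + 0.842·√(0.50·0.50)]² / (-0.10)²
  = [1.645·0.4899 + 0.842·0.5000]² / 0.0100
  = [1.2269]² / 0.0100
  = 150.52
Round up → n = 151.

n = 151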